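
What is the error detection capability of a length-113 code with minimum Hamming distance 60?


Detection capability = d_min - 1 = 60 - 1 = 59

59 errors


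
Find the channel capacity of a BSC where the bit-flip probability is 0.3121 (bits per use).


H(p) = -p*log2(p) - (1-p)*log2(1-p) = -0.3121*log2(0.3121) - 0.6879*log2(0.6879) = 0.524303 + 0.371280 = 0.8956. C = 1 - H(p) = 1 - 0.8956 = 0.1044

0.1044 bits


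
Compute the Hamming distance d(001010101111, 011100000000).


Count differing positions: . ^ . ^ ^ . ^ . ^ ^ ^ ^ = 8 differences

8


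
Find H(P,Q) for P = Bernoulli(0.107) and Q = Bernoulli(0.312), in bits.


H(P,Q) = -p*log2(q) - (1-p)*log2(1-q). -0.107*log2(0.312) = 0.179801; -0.893*log2(0.688) = 0.481791. H(P,Q) = 0.179801 + 0.481791 = 0.6616

0.6616 bits


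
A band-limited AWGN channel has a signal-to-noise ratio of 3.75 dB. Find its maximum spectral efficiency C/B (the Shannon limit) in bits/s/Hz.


SNR_linear = 10^(3.75/10) = 2.3714; C/B = log2(1 + SNR_linear) = log2(1 + 2.3714) = 1.7533

1.7533 bits/s/Hz


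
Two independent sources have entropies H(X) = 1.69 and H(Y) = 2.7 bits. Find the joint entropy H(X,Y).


For independent variables, H(X,Y) = H(X) + H(Y) = 1.69 + 2.7 = 4.39

4.39 bits


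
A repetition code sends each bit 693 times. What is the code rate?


Rate = k/n = 1/693

1/693


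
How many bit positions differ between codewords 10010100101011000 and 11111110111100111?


Count differing positions: . ^ ^ . ^ . ^ . . ^ . ^ ^ ^ ^ ^ ^ = 11 differences

11


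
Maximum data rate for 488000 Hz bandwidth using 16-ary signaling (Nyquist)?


Rate = 2 * B * log2(M) = 2 * 488000 * 4.0 = 3904000.0

3904000.0 bps


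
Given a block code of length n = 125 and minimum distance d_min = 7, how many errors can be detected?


Detection capability = d_min - 1 = 7 - 1 = 6

6 errors


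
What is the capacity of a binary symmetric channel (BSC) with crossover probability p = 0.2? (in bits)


H(p) = -p*log2(p) - (1-p)*log2(1-p) = -0.2*log2(0.2) - 0.8*log2(0.8) = 0.464386 + 0.257542 = 0.7219. C = 1 - H(p) = 1 - 0.7219 = 0.2781

0.2781 bits


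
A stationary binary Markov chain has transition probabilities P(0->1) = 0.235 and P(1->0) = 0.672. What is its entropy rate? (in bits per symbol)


Stationary distribution: pi_0 = p10/(p01+p10) = 0.7409, pi_1 = 0.2591. Entropy rate H' = pi_0*H(p01) + pi_1*H(p10) = 0.7409*0.7866 + 0.2591*0.9129 = 0.8193

0.8193 bits/symbol


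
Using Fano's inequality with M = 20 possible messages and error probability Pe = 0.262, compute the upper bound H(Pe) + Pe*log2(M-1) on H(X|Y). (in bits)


H(Pe) = -Pe*log2(Pe) - (1-Pe)*log2(1-Pe) = -0.262*log2(0.262) - 0.738*log2(0.738) = 0.506279 + 0.323471 = 0.8297. Pe*log2(M-1) = 0.262*log2(19) = 1.112957. Bound = H(Pe) + Pe*log2(M-1) = 0.506279 + 0.323471 + 1.112957 = 1.9427

1.9427 bits


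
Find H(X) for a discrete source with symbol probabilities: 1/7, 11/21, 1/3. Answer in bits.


H = -sum(p_i * log2(p_i)). Terms: -(1/7)*log2(1/7) = 0.401051; -(11/21)*log2(11/21) = 0.488654; -(1/3)*log2(1/3) = 0.528321. H = 0.401051 + 0.488654 + 0.528321 = 1.418

1.418 bits


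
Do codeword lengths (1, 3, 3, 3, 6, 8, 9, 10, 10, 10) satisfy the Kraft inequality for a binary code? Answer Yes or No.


Kraft sum = sum(2^(-l_i)) = 0.8994, need <= 1. Result: satisfied (a binary prefix-free code with these lengths exists)

Yes


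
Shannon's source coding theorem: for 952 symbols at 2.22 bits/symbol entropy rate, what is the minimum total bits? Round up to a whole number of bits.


Minimum bits >= n * H = 952 * 2.22 = 2113.44, rounded up to a whole number of bits = 2114

2114 bits


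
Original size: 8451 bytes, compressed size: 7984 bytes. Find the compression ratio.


Ratio = original / compressed = 8451 / 7984 = 1.0585

1.0585


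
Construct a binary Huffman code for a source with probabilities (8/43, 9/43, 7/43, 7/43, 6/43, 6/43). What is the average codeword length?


Huffman construction (repeatedly merge the two least-probable nodes; each merge adds 1 bit to every symbol beneath it): 6/43 + 6/43 = 12/43; 7/43 + 7/43 = 14/43; 8/43 + 9/43 = 17/43; 12/43 + 14/43 = 26/43; 17/43 + 26/43 = 1. Resulting codeword lengths (in the order the probabilities were given): (2, 2, 3, 3, 3, 3). L_avg = sum(p_i * l_i) = 8/43*2 + 9/43*2 + 7/43*3 + 7/43*3 + 6/43*3 + 6/43*3 = 112/43 = 2.6047

2.6047 bits


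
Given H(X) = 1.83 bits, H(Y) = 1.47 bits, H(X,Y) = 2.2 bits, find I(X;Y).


I(X;Y) = H(X) + H(Y) - H(X,Y) = 1.83 + 1.47 - 2.2 = 1.1

1.1 bits


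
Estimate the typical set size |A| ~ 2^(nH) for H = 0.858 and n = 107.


log2|A_typical| = nH = 107 * 0.858 = 91.806, so |A_typical| ~ 2^91.806 = 4.329e+27

4.329e+27


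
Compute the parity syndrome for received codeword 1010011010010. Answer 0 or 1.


Syndrome = XOR of all bits = 1 XOR 0 XOR 1 XOR 0 XOR 0 XOR 1 XOR 1 XOR 0 XOR 1 XOR 0 XOR 0 XOR 1 XOR 0 = 0

0


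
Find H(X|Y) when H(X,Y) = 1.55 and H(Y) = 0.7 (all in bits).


H(X|Y) = H(X,Y) - H(Y) = 1.55 - 0.7 = 0.85

0.85 bits


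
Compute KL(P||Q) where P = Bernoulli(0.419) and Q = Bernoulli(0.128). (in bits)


KL = p*log2(p/q) + (1-p)*log2((1-p)/(1-q)) = 0.419*log2(0.419/0.128) + 0.581*log2(0.581/0.872) = 0.3765

0.3765 bits


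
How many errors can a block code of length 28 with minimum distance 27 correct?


Correction capability = floor((d-1)/2) = floor((27-1)/2) = 13

13 errors


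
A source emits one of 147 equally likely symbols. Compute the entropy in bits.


H = log2(n) = log2(147) = 7.1997

7.1997 bits


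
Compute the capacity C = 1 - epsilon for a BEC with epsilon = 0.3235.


C = 1 - epsilon = 1 - 0.3235 = 0.6765

0.6765 bits


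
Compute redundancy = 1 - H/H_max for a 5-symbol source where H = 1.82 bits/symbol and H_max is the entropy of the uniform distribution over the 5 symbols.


H_max = log2(K) = log2(5) = 2.3219 bits/symbol. Redundancy = 1 - H/H_max = 1 - 1.82/2.3219 = 1 - 0.7838 = 0.2162

0.2162


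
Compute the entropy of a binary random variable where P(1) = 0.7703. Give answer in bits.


H = -p*log2(p) - (1-p)*log2(1-p). -0.7703*log2(0.7703) = 0.290024; -0.2297*log2(0.2297) = 0.487464. H = 0.290024 + 0.487464 = 0.7775

0.7775 bits


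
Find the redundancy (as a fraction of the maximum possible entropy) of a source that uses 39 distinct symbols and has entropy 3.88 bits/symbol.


H_max = log2(K) = log2(39) = 5.2854 bits/symbol. Redundancy = 1 - H/H_max = 1 - 3.88/5.2854 = 1 - 0.7341 = 0.2659

0.2659


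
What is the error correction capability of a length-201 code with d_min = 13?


Correction capability = floor((d-1)/2) = floor((13-1)/2) = 6

6 errors


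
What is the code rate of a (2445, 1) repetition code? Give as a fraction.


Rate = k/n = 1/2445

1/2445


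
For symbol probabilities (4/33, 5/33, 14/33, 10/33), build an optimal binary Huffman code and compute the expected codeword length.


Huffman construction (repeatedly merge the two least-probable nodes; each merge adds 1 bit to every symbol beneath it): 4/33 + 5/33 = 3/11; 3/11 + 10/33 = 19/33; 14/33 + 19/33 = 1. Resulting codeword lengths (in the order the probabilities were given): (3, 3, 1, 2). L_avg = sum(p_i * l_i) = 4/33*3 + 5/33*3 + 14/33*1 + 10/33*2 = 61/33 = 1.8485

1.8485 bits


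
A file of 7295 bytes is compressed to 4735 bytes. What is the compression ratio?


Ratio = original / compressed = 7295 / 4735 = 1.5407

1.5407


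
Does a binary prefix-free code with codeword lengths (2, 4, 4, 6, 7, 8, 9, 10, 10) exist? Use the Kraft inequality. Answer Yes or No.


Kraft sum = sum(2^(-l_i)) = 0.4062, need <= 1. Result: satisfied (a binary prefix-free code with these lengths exists)

Yes


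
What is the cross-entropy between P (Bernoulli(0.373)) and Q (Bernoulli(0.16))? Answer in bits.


H(P,Q) = -p*log2(q) - (1-p)*log2(1-q). -0.373*log2(0.16) = 0.986158; -0.627*log2(0.84) = 0.157715. H(P,Q) = 0.986158 + 0.157715 = 1.1439

1.1439 bits


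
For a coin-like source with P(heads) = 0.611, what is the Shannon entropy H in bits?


H = -p*log2(p) - (1-p)*log2(1-p). -0.611*log2(0.611) = 0.434272; -0.389*log2(0.389) = 0.529879. H = 0.434272 + 0.529879 = 0.9642

0.9642 bits


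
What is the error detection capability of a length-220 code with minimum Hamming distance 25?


Detection capability = d_min - 1 = 25 - 1 = 24

24 errors


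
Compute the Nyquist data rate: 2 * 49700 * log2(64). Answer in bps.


Rate = 2 * B * log2(M) = 2 * 49700 * 6.0 = 596400.0

596400.0 bps


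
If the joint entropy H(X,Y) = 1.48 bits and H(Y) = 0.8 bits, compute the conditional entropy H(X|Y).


H(X|Y) = H(X,Y) - H(Y) = 1.48 - 0.8 = 0.68

0.68 bits


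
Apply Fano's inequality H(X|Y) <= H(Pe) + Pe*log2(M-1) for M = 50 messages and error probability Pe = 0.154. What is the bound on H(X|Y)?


H(Pe) = -Pe*log2(Pe) - (1-Pe)*log2(1-Pe) = -0.154*log2(0.154) - 0.846*log2(0.846) = 0.415646 + 0.204115 = 0.6198. Pe*log2(M-1) = 0.154*log2(49) = 0.864665. Bound = H(Pe) + Pe*log2(M-1) = 0.415646 + 0.204115 + 0.864665 = 1.4844

1.4844 bits


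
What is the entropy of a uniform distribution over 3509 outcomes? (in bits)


H = log2(n) = log2(3509) = 11.7768

11.7768 bits


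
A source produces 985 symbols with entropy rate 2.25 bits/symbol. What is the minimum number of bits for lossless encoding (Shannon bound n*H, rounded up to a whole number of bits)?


Minimum bits >= n * H = 985 * 2.25 = 2216.25, rounded up to a whole number of bits = 2217

2217 bits


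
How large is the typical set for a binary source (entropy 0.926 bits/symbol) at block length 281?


log2|A_typical| = nH = 281 * 0.926 = 260.206, so |A_typical| ~ 2^260.206 = 2.137e+78

2.137e+78


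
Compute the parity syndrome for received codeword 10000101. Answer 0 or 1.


Syndrome = XOR of all bits = 1 XOR 0 XOR 0 XOR 0 XOR 0 XOR 1 XOR 0 XOR 1 = 1

1


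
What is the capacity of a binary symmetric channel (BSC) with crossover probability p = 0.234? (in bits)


H(p) = -p*log2(p) - (1-p)*log2(1-p) = -0.234*log2(0.234) - 0.766*log2(0.766) = 0.490328 + 0.294591 = 0.7849. C = 1 - H(p) = 1 - 0.7849 = 0.2151

0.2151 bits


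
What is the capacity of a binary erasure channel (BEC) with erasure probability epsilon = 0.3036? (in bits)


C = 1 - epsilon = 1 - 0.3036 = 0.6964

0.6964 bits


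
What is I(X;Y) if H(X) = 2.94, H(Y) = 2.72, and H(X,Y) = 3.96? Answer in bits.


I(X;Y) = H(X) + H(Y) - H(X,Y) = 2.94 + 2.72 - 3.96 = 1.7

1.7 bits


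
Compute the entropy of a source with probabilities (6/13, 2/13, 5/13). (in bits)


H = -sum(p_i * log2(p_i)). Terms: -(6/13)*log2(6/13) = 0.514836; -(2/13)*log2(2/13) = 0.415452; -(5/13)*log2(5/13) = 0.530197. H = 0.514836 + 0.415452 + 0.530197 = 1.4605

1.4605 bits


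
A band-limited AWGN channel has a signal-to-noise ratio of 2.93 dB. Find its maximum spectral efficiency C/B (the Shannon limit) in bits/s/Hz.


SNR_linear = 10^(2.93/10) = 1.9634; C/B = log2(1 + SNR_linear) = log2(1 + 1.9634) = 1.5672

1.5672 bits/s/Hz


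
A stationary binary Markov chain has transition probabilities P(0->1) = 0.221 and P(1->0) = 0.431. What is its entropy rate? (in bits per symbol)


Stationary distribution: pi_0 = p10/(p01+p10) = 0.661, pi_1 = 0.339. Entropy rate H' = pi_0*H(p01) + pi_1*H(p10) = 0.661*0.762 + 0.339*0.9862 = 0.838

0.838 bits/symbol


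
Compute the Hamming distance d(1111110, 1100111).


Count differing positions: . . ^ ^ . . ^ = 3 differences

3


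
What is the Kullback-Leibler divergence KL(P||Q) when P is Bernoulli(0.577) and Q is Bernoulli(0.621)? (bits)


KL = p*log2(p/q) + (1-p)*log2((1-p)/(1-q)) = 0.577*log2(0.577/0.621) + 0.423*log2(0.423/0.379) = 0.0059

0.0059 bits


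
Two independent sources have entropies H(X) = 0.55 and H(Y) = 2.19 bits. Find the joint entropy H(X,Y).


For independent variables, H(X,Y) = H(X) + H(Y) = 0.55 + 2.19 = 2.74

2.74 bits


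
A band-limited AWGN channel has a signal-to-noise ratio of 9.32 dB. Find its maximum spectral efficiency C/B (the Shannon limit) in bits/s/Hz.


SNR_linear = 10^(9.32/10) = 8.5507; C/B = log2(1 + SNR_linear) = log2(1 + 8.5507) = 3.2556

3.2556 bits/s/Hz


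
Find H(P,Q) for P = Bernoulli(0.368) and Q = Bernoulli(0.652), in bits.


H(P,Q) = -p*log2(q) - (1-p)*log2(1-q). -0.368*log2(0.652) = 0.227077; -0.632*log2(0.348) = 0.962435. H(P,Q) = 0.227077 + 0.962435 = 1.1895

1.1895 bits


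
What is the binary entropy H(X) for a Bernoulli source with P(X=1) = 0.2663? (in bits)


H = -p*log2(p) - (1-p)*log2(1-p). -0.2663*log2(0.2663) = 0.508334; -0.7337*log2(0.7337) = 0.327772. H = 0.508334 + 0.327772 = 0.8361

0.8361 bits


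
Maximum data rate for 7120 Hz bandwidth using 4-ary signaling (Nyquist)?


Rate = 2 * B * log2(M) = 2 * 7120 * 2.0 = 28480.0

28480.0 bps


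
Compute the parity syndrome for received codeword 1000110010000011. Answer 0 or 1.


Syndrome = XOR of all bits = 1 XOR 0 XOR 0 XOR 0 XOR 1 XOR 1 XOR 0 XOR 0 XOR 1 XOR 0 XOR 0 XOR 0 XOR 0 XOR 0 XOR 1 XOR 1 = 0

0


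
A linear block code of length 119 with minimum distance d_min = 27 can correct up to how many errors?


Correction capability = floor((d-1)/2) = floor((27-1)/2) = 13

13 errors


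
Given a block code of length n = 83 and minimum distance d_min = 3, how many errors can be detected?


Detection capability = d_min - 1 = 3 - 1 = 2

2 errors


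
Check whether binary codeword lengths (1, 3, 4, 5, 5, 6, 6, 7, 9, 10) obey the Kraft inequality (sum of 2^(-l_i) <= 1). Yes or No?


Kraft sum = sum(2^(-l_i)) = 0.792, need <= 1. Result: satisfied (a binary prefix-free code with these lengths exists)

Yes


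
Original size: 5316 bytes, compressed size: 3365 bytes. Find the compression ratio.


Ratio = original / compressed = 5316 / 3365 = 1.5798

1.5798


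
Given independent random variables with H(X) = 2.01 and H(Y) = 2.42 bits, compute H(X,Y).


For independent variables, H(X,Y) = H(X) + H(Y) = 2.01 + 2.42 = 4.43

4.43 bits


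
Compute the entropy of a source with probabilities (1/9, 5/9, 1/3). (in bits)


H = -sum(p_i * log2(p_i)). Terms: -(1/9)*log2(1/9) = 0.352214; -(5/9)*log2(5/9) = 0.471109; -(1/3)*log2(1/3) = 0.528321. H = 0.352214 + 0.471109 + 0.528321 = 1.3516

1.3516 bits


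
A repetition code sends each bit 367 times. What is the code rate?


Rate = k/n = 1/367

1/367


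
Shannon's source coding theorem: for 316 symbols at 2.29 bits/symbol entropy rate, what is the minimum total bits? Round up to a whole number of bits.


Minimum bits >= n * H = 316 * 2.29 = 723.64, rounded up to a whole number of bits = 724

724 bits


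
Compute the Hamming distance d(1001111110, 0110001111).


Count differing positions: ^ ^ ^ ^ ^ ^ . . . ^ = 7 differences

7


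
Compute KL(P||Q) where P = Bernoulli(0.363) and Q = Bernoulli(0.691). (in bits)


KL = p*log2(p/q) + (1-p)*log2((1-p)/(1-q)) = 0.363*log2(0.363/0.691) + 0.637*log2(0.637/0.309) = 0.3277

0.3277 bits


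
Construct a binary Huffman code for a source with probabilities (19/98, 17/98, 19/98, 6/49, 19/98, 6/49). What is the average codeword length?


Huffman construction (repeatedly merge the two least-probable nodes; each merge adds 1 bit to every symbol beneath it): 6/49 + 6/49 = 12/49; 17/98 + 19/98 = 18/49; 19/98 + 19/98 = 19/49; 12/49 + 18/49 = 30/49; 19/49 + 30/49 = 1. Resulting codeword lengths (in the order the probabilities were given): (3, 3, 2, 3, 2, 3). L_avg = sum(p_i * l_i) = 19/98*3 + 17/98*3 + 19/98*2 + 6/49*3 + 19/98*2 + 6/49*3 = 128/49 = 2.6122

2.6122 bits


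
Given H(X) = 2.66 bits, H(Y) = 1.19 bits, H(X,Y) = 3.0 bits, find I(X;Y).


I(X;Y) = H(X) + H(Y) - H(X,Y) = 2.66 + 1.19 - 3.0 = 0.85

0.85 bits


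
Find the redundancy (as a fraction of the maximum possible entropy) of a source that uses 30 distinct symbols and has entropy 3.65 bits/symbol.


H_max = log2(K) = log2(30) = 4.9069 bits/symbol. Redundancy = 1 - H/H_max = 1 - 3.65/4.9069 = 1 - 0.7439 = 0.2561

0.2561


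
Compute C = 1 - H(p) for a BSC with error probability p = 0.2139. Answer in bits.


H(p) = -p*log2(p) - (1-p)*log2(1-p) = -0.2139*log2(0.2139) - 0.7861*log2(0.7861) = 0.475926 + 0.272946 = 0.7489. C = 1 - H(p) = 1 - 0.7489 = 0.2511

0.2511 bits


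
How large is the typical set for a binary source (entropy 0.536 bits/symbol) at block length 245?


log2|A_typical| = nH = 245 * 0.536 = 131.32, so |A_typical| ~ 2^131.32 = 3.398e+39

3.398e+39


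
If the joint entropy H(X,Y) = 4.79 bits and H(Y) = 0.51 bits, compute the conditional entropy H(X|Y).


H(X|Y) = H(X,Y) - H(Y) = 4.79 - 0.51 = 4.28

4.28 bits


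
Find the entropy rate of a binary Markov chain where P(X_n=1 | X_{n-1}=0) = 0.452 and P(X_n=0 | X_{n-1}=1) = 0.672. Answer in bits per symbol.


Stationary distribution: pi_0 = p10/(p01+p10) = 0.5979, pi_1 = 0.4021. Entropy rate H' = pi_0*H(p01) + pi_1*H(p10) = 0.5979*0.9933 + 0.4021*0.9129 = 0.961

0.961 bits/symbol


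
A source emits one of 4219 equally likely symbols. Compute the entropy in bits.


H = log2(n) = log2(4219) = 12.0427

12.0427 bits


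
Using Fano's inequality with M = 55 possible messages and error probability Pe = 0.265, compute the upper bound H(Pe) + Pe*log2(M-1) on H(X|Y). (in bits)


H(Pe) = -Pe*log2(Pe) - (1-Pe)*log2(1-Pe) = -0.265*log2(0.265) - 0.735*log2(0.735) = 0.507723 + 0.326475 = 0.8342. Pe*log2(M-1) = 0.265*log2(54) = 1.525045. Bound = H(Pe) + Pe*log2(M-1) = 0.507723 + 0.326475 + 1.525045 = 2.3592

2.3592 bits


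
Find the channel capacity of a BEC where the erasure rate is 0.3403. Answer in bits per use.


C = 1 - epsilon = 1 - 0.3403 = 0.6597

0.6597 bits


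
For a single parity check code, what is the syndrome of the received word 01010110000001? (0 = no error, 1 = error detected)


Syndrome = XOR of all bits = 0 XOR 1 XOR 0 XOR 1 XOR 0 XOR 1 XOR 1 XOR 0 XOR 0 XOR 0 XOR 0 XOR 0 XOR 0 XOR 1 = 1

1


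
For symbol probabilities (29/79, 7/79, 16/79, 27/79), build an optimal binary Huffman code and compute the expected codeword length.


Huffman construction (repeatedly merge the two least-probable nodes; each merge adds 1 bit to every symbol beneath it): 7/79 + 16/79 = 23/79; 23/79 + 27/79 = 50/79; 29/79 + 50/79 = 1. Resulting codeword lengths (in the order the probabilities were given): (1, 3, 3, 2). L_avg = sum(p_i * l_i) = 29/79*1 + 7/79*3 + 16/79*3 + 27/79*2 = 152/79 = 1.9241

1.9241 bits


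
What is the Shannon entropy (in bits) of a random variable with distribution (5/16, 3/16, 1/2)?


H = -sum(p_i * log2(p_i)). Terms: -(5/16)*log2(5/16) = 0.524397; -(3/16)*log2(3/16) = 0.452820; -(1/2)*log2(1/2) = 0.500000. H = 0.524397 + 0.452820 + 0.500000 = 1.4772

1.4772 bits


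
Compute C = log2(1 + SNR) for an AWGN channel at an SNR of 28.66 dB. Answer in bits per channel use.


SNR_linear = 10^(28.66/10) = 734.5139; C = log2(1 + SNR_linear) = log2(1 + 734.5139) = 9.5226

9.5226 bits/channel use


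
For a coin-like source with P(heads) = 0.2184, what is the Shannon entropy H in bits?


H = -p*log2(p) - (1-p)*log2(1-p). -0.2184*log2(0.2184) = 0.479378; -0.7816*log2(0.7816) = 0.277857. H = 0.479378 + 0.277857 = 0.7572

0.7572 bits


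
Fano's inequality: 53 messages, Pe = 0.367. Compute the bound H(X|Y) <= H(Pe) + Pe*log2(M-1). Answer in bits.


H(Pe) = -Pe*log2(Pe) - (1-Pe)*log2(1-Pe) = -0.367*log2(0.367) - 0.633*log2(0.633) = 0.530736 + 0.417604 = 0.9483. Pe*log2(M-1) = 0.367*log2(52) = 2.092061. Bound = H(Pe) + Pe*log2(M-1) = 0.530736 + 0.417604 + 2.092061 = 3.0404

3.0404 bits


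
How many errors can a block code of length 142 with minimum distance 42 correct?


Correction capability = floor((d-1)/2) = floor((42-1)/2) = 20

20 errors


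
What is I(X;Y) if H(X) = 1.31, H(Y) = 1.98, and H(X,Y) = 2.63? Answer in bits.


I(X;Y) = H(X) + H(Y) - H(X,Y) = 1.31 + 1.98 - 2.63 = 0.66

0.66 bits


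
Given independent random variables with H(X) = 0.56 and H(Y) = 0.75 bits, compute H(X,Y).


For independent variables, H(X,Y) = H(X) + H(Y) = 0.56 + 0.75 = 1.31

1.31 bits


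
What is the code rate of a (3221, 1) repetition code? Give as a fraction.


Rate = k/n = 1/3221

1/3221


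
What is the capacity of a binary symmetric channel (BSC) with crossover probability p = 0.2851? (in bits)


H(p) = -p*log2(p) - (1-p)*log2(1-p) = -0.2851*log2(0.2851) - 0.7149*log2(0.7149) = 0.516162 + 0.346145 = 0.8623. C = 1 - H(p) = 1 - 0.8623 = 0.1377

0.1377 bits


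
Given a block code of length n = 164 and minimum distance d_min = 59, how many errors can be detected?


Detection capability = d_min - 1 = 59 - 1 = 58

58 errors


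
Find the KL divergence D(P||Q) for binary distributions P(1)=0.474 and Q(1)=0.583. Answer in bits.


KL = p*log2(p/q) + (1-p)*log2((1-p)/(1-q)) = 0.474*log2(0.474/0.583) + 0.526*log2(0.526/0.417) = 0.0347

0.0347 bits


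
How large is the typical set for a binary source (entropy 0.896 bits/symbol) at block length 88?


log2|A_typical| = nH = 88 * 0.896 = 78.848, so |A_typical| ~ 2^78.848 = 5.440e+23

5.440e+23


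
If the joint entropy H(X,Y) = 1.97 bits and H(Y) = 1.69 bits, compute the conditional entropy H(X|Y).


H(X|Y) = H(X,Y) - H(Y) = 1.97 - 1.69 = 0.28

0.28 bits


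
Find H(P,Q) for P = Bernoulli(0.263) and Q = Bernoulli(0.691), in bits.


H(P,Q) = -p*log2(q) - (1-p)*log2(1-q). -0.263*log2(0.691) = 0.140243; -0.737*log2(0.309) = 1.248715. H(P,Q) = 0.140243 + 1.248715 = 1.389

1.389 bits


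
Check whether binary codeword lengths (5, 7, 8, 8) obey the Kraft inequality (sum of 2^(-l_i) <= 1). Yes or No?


Kraft sum = sum(2^(-l_i)) = 0.0469, need <= 1. Result: satisfied (a binary prefix-free code with these lengths exists)

Yes


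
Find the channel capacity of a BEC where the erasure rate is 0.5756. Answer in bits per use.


C = 1 - epsilon = 1 - 0.5756 = 0.4244

0.4244 bits


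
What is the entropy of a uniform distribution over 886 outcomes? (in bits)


H = log2(n) = log2(886) = 9.7912

9.7912 bits


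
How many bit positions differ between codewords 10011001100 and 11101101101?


Count differing positions: . ^ ^ ^ . ^ . . . . ^ = 5 differences

5


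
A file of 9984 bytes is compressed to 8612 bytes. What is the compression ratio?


Ratio = original / compressed = 9984 / 8612 = 1.1593

1.1593


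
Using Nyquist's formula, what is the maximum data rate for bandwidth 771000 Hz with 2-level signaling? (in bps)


Rate = 2 * B * log2(M) = 2 * 771000 * 1.0 = 1542000.0

1542000.0 bps


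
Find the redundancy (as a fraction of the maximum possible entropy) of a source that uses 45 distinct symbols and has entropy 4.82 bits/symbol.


H_max = log2(K) = log2(45) = 5.4919 bits/symbol. Redundancy = 1 - H/H_max = 1 - 4.82/5.4919 = 1 - 0.8777 = 0.1223

0.1223


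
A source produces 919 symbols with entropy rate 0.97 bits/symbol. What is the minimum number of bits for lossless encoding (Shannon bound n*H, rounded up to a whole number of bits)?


Minimum bits >= n * H = 919 * 0.97 = 891.43, rounded up to a whole number of bits = 892

892 bits


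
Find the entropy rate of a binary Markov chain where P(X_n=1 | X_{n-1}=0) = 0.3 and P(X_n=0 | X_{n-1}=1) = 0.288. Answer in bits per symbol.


Stationary distribution: pi_0 = p10/(p01+p10) = 0.4898, pi_1 = 0.5102. Entropy rate H' = pi_0*H(p01) + pi_1*H(p10) = 0.4898*0.8813 + 0.5102*0.8661 = 0.8736

0.8736 bits/symbol


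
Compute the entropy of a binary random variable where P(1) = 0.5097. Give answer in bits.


H = -p*log2(p) - (1-p)*log2(1-p). -0.5097*log2(0.5097) = 0.495571; -0.4903*log2(0.4903) = 0.504158. H = 0.495571 + 0.504158 = 0.9997

0.9997 bits


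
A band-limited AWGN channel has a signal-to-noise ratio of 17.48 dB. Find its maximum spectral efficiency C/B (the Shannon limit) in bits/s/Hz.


SNR_linear = 10^(17.48/10) = 55.9758; C/B = log2(1 + SNR_linear) = log2(1 + 55.9758) = 5.8323

5.8323 bits/s/Hz


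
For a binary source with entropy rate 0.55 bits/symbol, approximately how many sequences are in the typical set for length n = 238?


log2|A_typical| = nH = 238 * 0.55 = 130.9, so |A_typical| ~ 2^130.9 = 2.540e+39

2.540e+39


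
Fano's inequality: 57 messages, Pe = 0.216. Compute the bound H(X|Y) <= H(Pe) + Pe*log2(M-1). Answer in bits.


H(Pe) = -Pe*log2(Pe) - (1-Pe)*log2(1-Pe) = -0.216*log2(0.216) - 0.784*log2(0.784) = 0.477554 + 0.275242 = 0.7528. Pe*log2(M-1) = 0.216*log2(56) = 1.254389. Bound = H(Pe) + Pe*log2(M-1) = 0.477554 + 0.275242 + 1.254389 = 2.0072

2.0072 bits


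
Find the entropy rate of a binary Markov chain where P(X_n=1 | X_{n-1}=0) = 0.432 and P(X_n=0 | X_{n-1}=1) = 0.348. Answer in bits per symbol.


Stationary distribution: pi_0 = p10/(p01+p10) = 0.4462, pi_1 = 0.5538. Entropy rate H' = pi_0*H(p01) + pi_1*H(p10) = 0.4462*0.9866 + 0.5538*0.9323 = 0.9565

0.9565 bits/symbol


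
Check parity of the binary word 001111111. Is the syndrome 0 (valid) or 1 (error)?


Syndrome = XOR of all bits = 0 XOR 0 XOR 1 XOR 1 XOR 1 XOR 1 XOR 1 XOR 1 XOR 1 = 1

1


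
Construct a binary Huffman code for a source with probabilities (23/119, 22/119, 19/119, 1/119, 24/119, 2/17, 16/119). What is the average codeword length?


Huffman construction (repeatedly merge the two least-probable nodes; each merge adds 1 bit to every symbol beneath it): 1/119 + 2/17 = 15/119; 15/119 + 16/119 = 31/119; 19/119 + 22/119 = 41/119; 23/119 + 24/119 = 47/119; 31/119 + 41/119 = 72/119; 47/119 + 72/119 = 1. Resulting codeword lengths (in the order the probabilities were given): (2, 3, 3, 4, 2, 4, 3). L_avg = sum(p_i * l_i) = 23/119*2 + 22/119*3 + 19/119*3 + 1/119*4 + 24/119*2 + 2/17*4 + 16/119*3 = 325/119 = 2.7311

2.7311 bits


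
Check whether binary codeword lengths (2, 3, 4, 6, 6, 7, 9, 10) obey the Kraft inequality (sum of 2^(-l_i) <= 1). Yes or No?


Kraft sum = sum(2^(-l_i)) = 0.4795, need <= 1. Result: satisfied (a binary prefix-free code with these lengths exists)

Yes


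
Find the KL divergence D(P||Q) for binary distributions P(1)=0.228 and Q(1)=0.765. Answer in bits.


KL = p*log2(p/q) + (1-p)*log2((1-p)/(1-q)) = 0.228*log2(0.228/0.765) + 0.772*log2(0.772/0.235) = 0.9265

0.9265 bits


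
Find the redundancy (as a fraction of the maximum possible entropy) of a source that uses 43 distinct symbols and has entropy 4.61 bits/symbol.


H_max = log2(K) = log2(43) = 5.4263 bits/symbol. Redundancy = 1 - H/H_max = 1 - 4.61/5.4263 = 1 - 0.8496 = 0.1504

0.1504


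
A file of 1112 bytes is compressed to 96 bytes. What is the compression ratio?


Ratio = original / compressed = 1112 / 96 = 11.5833

11.5833


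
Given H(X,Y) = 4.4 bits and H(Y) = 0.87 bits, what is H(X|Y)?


H(X|Y) = H(X,Y) - H(Y) = 4.4 - 0.87 = 3.53

3.53 bits


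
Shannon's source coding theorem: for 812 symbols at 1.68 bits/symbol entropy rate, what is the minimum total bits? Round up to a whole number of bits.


Minimum bits >= n * H = 812 * 1.68 = 1364.16, rounded up to a whole number of bits = 1365

1365 bits


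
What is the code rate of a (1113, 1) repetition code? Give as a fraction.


Rate = k/n = 1/1113

1/1113


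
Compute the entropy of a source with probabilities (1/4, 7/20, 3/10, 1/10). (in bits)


H = -sum(p_i * log2(p_i)). Terms: -(1/4)*log2(1/4) = 0.500000; -(7/20)*log2(7/20) = 0.530101; -(3/10)*log2(3/10) = 0.521090; -(1/10)*log2(1/10) = 0.332193. H = 0.500000 + 0.530101 + 0.521090 + 0.332193 = 1.8834

1.8834 bits


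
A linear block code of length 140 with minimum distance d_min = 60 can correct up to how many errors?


Correction capability = floor((d-1)/2) = floor((60-1)/2) = 29

29 errors


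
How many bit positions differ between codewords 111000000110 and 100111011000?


Count differing positions: . ^ ^ ^ ^ ^ . ^ ^ ^ ^ . = 9 differences

9


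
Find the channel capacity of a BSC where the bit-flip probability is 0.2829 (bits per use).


H(p) = -p*log2(p) - (1-p)*log2(1-p) = -0.2829*log2(0.2829) - 0.7171*log2(0.7171) = 0.515341 + 0.344031 = 0.8594. C = 1 - H(p) = 1 - 0.8594 = 0.1406

0.1406 bits


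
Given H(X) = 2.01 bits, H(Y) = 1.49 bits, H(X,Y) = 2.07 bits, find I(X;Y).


I(X;Y) = H(X) + H(Y) - H(X,Y) = 2.01 + 1.49 - 2.07 = 1.43

1.43 bits


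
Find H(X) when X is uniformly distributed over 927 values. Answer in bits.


H = log2(n) = log2(927) = 9.8564

9.8564 bits


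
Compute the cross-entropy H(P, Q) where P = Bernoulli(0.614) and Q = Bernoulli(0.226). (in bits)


H(P,Q) = -p*log2(q) - (1-p)*log2(1-q). -0.614*log2(0.226) = 1.317402; -0.386*log2(0.774) = 0.142663. H(P,Q) = 1.317402 + 0.142663 = 1.4601

1.4601 bits


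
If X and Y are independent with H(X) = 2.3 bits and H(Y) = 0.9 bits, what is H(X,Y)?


For independent variables, H(X,Y) = H(X) + H(Y) = 2.3 + 0.9 = 3.2

3.2 bits


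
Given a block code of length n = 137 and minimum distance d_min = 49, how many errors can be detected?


Detection capability = d_min - 1 = 49 - 1 = 48

48 errors


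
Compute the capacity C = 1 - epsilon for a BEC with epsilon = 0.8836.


C = 1 - epsilon = 1 - 0.8836 = 0.1164

0.1164 bits


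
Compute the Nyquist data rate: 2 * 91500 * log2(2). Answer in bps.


Rate = 2 * B * log2(M) = 2 * 91500 * 1.0 = 183000.0

183000.0 bps


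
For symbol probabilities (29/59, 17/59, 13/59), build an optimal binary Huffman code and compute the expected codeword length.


Huffman construction (repeatedly merge the two least-probable nodes; each merge adds 1 bit to every symbol beneath it): 13/59 + 17/59 = 30/59; 29/59 + 30/59 = 1. Resulting codeword lengths (in the order the probabilities were given): (1, 2, 2). L_avg = sum(p_i * l_i) = 29/59*1 + 17/59*2 + 13/59*2 = 89/59 = 1.5085

1.5085 bits


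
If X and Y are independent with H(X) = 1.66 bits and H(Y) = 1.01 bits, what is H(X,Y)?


For independent variables, H(X,Y) = H(X) + H(Y) = 1.66 + 1.01 = 2.67

2.67 bits


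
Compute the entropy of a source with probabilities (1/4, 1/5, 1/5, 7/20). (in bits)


H = -sum(p_i * log2(p_i)). Terms: -(1/4)*log2(1/4) = 0.500000; -(1/5)*log2(1/5) = 0.464386; -(1/5)*log2(1/5) = 0.464386; -(7/20)*log2(7/20) = 0.530101. H = 0.500000 + 0.464386 + 0.464386 + 0.530101 = 1.9589

1.9589 bits


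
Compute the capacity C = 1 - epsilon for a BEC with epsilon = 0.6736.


C = 1 - epsilon = 1 - 0.6736 = 0.3264

0.3264 bits


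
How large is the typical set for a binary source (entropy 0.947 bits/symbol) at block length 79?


log2|A_typical| = nH = 79 * 0.947 = 74.813, so |A_typical| ~ 2^74.813 = 3.319e+22

3.319e+22


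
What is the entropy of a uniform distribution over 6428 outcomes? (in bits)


H = log2(n) = log2(6428) = 12.6502

12.6502 bits


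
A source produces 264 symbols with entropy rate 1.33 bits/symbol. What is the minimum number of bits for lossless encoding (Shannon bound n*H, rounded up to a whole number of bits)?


Minimum bits >= n * H = 264 * 1.33 = 351.12, rounded up to a whole number of bits = 352

352 bits


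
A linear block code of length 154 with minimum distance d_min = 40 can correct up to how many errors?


Correction capability = floor((d-1)/2) = floor((40-1)/2) = 19

19 errors


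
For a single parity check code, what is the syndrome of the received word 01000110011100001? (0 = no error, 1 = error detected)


Syndrome = XOR of all bits = 0 XOR 1 XOR 0 XOR 0 XOR 0 XOR 1 XOR 1 XOR 0 XOR 0 XOR 1 XOR 1 XOR 1 XOR 0 XOR 0 XOR 0 XOR 0 XOR 1 = 1

1


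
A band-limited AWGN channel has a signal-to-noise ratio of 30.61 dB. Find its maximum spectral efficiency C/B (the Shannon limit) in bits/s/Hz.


SNR_linear = 10^(30.61/10) = 1150.8004; C/B = log2(1 + SNR_linear) = log2(1 + 1150.8004) = 10.1697

10.1697 bits/s/Hz


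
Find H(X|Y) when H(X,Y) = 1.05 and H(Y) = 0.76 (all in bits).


H(X|Y) = H(X,Y) - H(Y) = 1.05 - 0.76 = 0.29

0.29 bits


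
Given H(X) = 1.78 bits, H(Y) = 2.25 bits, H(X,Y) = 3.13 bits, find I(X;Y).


I(X;Y) = H(X) + H(Y) - H(X,Y) = 1.78 + 2.25 - 3.13 = 0.9

0.9 bits


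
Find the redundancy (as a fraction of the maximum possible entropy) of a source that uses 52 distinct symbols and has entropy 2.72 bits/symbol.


H_max = log2(K) = log2(52) = 5.7004 bits/symbol. Redundancy = 1 - H/H_max = 1 - 2.72/5.7004 = 1 - 0.4772 = 0.5228

0.5228


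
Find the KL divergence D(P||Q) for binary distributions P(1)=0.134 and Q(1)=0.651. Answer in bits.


KL = p*log2(p/q) + (1-p)*log2((1-p)/(1-q)) = 0.134*log2(0.134/0.651) + 0.866*log2(0.866/0.349) = 0.8299

0.8299 bits


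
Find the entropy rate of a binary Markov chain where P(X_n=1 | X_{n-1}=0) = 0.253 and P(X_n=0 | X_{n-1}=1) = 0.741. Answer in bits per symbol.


Stationary distribution: pi_0 = p10/(p01+p10) = 0.7455, pi_1 = 0.2545. Entropy rate H' = pi_0*H(p01) + pi_1*H(p10) = 0.7455*0.816 + 0.2545*0.8252 = 0.8183

0.8183 bits/symbol


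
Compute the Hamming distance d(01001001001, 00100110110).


Count differing positions: . ^ ^ . ^ ^ ^ ^ ^ ^ ^ = 9 differences

9


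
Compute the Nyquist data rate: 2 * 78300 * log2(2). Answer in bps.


Rate = 2 * B * log2(M) = 2 * 78300 * 1.0 = 156600.0

156600.0 bps


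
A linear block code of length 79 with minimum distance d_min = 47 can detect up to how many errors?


Detection capability = d_min - 1 = 47 - 1 = 46

46 errors


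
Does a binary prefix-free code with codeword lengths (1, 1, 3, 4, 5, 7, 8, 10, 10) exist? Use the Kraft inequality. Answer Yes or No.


Kraft sum = sum(2^(-l_i)) = 1.2324, need <= 1. Result: violated (a binary prefix-free code with these lengths cannot exist)

No


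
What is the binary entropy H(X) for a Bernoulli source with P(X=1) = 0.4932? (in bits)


H = -p*log2(p) - (1-p)*log2(1-p). -0.4932*log2(0.4932) = 0.502943; -0.5068*log2(0.5068) = 0.496923. H = 0.502943 + 0.496923 = 0.9999

0.9999 bits


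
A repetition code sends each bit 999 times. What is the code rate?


Rate = k/n = 1/999

1/999


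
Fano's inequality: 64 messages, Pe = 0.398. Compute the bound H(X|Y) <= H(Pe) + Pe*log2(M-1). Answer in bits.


H(Pe) = -Pe*log2(Pe) - (1-Pe)*log2(1-Pe) = -0.398*log2(0.398) - 0.602*log2(0.602) = 0.529006 + 0.440763 = 0.9698. Pe*log2(M-1) = 0.398*log2(63) = 2.378957. Bound = H(Pe) + Pe*log2(M-1) = 0.529006 + 0.440763 + 2.378957 = 3.3487

3.3487 bits


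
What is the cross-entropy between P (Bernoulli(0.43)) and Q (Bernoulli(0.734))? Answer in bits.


H(P,Q) = -p*log2(q) - (1-p)*log2(1-q). -0.43*log2(0.734) = 0.191844; -0.57*log2(0.266) = 1.088986. H(P,Q) = 0.191844 + 1.088986 = 1.2808

1.2808 bits


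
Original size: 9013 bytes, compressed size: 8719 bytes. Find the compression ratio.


Ratio = original / compressed = 9013 / 8719 = 1.0337

1.0337


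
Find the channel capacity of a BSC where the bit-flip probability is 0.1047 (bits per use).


H(p) = -p*log2(p) - (1-p)*log2(1-p) = -0.1047*log2(0.1047) - 0.8953*log2(0.8953) = 0.340868 + 0.142851 = 0.4837. C = 1 - H(p) = 1 - 0.4837 = 0.5163

0.5163 bits


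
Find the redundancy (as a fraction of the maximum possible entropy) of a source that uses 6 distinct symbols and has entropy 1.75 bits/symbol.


H_max = log2(K) = log2(6) = 2.585 bits/symbol. Redundancy = 1 - H/H_max = 1 - 1.75/2.585 = 1 - 0.677 = 0.323

0.323


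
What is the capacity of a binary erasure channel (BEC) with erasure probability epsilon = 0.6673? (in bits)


C = 1 - epsilon = 1 - 0.6673 = 0.3327

0.3327 bits


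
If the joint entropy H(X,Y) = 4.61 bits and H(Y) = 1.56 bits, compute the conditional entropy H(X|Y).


H(X|Y) = H(X,Y) - H(Y) = 4.61 - 1.56 = 3.05

3.05 bits


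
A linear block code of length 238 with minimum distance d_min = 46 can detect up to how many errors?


Detection capability = d_min - 1 = 46 - 1 = 45

45 errors


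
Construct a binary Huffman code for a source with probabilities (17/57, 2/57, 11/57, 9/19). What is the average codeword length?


Huffman construction (repeatedly merge the two least-probable nodes; each merge adds 1 bit to every symbol beneath it): 2/57 + 11/57 = 13/57; 13/57 + 17/57 = 10/19; 9/19 + 10/19 = 1. Resulting codeword lengths (in the order the probabilities were given): (2, 3, 3, 1). L_avg = sum(p_i * l_i) = 17/57*2 + 2/57*3 + 11/57*3 + 9/19*1 = 100/57 = 1.7544

1.7544 bits


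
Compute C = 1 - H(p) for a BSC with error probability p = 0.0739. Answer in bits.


H(p) = -p*log2(p) - (1-p)*log2(1-p) = -0.0739*log2(0.0739) - 0.9261*log2(0.9261) = 0.277737 + 0.102575 = 0.3803. C = 1 - H(p) = 1 - 0.3803 = 0.6197

0.6197 bits


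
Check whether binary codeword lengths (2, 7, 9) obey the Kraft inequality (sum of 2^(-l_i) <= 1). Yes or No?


Kraft sum = sum(2^(-l_i)) = 0.2598, need <= 1. Result: satisfied (a binary prefix-free code with these lengths exists)

Yes


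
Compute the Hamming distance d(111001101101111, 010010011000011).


Count differing positions: ^ . ^ . ^ ^ ^ ^ . ^ . ^ ^ . . = 9 differences

9


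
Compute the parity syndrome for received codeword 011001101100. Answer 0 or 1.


Syndrome = XOR of all bits = 0 XOR 1 XOR 1 XOR 0 XOR 0 XOR 1 XOR 1 XOR 0 XOR 1 XOR 1 XOR 0 XOR 0 = 0

0


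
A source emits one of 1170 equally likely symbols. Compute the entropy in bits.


H = log2(n) = log2(1170) = 10.1923

10.1923 bits


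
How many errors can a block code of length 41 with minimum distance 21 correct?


Correction capability = floor((d-1)/2) = floor((21-1)/2) = 10

10 errors


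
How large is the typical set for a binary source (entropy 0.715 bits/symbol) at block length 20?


log2|A_typical| = nH = 20 * 0.715 = 14.3, so |A_typical| ~ 2^14.3 = 2.017e+04

2.017e+04


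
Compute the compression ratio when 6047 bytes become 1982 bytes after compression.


Ratio = original / compressed = 6047 / 1982 = 3.051

3.051


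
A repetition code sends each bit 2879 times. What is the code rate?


Rate = k/n = 1/2879

1/2879


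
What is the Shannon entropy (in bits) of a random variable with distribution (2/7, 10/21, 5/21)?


H = -sum(p_i * log2(p_i)). Terms: -(2/7)*log2(2/7) = 0.516387; -(10/21)*log2(10/21) = 0.509709; -(5/21)*log2(5/21) = 0.492950. H = 0.516387 + 0.509709 + 0.492950 = 1.519

1.519 bits


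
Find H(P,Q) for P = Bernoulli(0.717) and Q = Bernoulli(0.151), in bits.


H(P,Q) = -p*log2(q) - (1-p)*log2(1-q). -0.717*log2(0.151) = 1.955531; -0.283*log2(0.849) = 0.066834. H(P,Q) = 1.955531 + 0.066834 = 2.0224

2.0224 bits


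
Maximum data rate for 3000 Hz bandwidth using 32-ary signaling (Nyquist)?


Rate = 2 * B * log2(M) = 2 * 3000 * 5.0 = 30000.0

30000.0 bps


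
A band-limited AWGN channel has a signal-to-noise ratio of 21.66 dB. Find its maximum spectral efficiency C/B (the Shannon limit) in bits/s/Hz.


SNR_linear = 10^(21.66/10) = 146.5548; C/B = log2(1 + SNR_linear) = log2(1 + 146.5548) = 7.2051

7.2051 bits/s/Hz


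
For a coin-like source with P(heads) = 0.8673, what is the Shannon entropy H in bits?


H = -p*log2(p) - (1-p)*log2(1-p). -0.8673*log2(0.8673) = 0.178141; -0.1327*log2(0.1327) = 0.386656. H = 0.178141 + 0.386656 = 0.5648

0.5648 bits


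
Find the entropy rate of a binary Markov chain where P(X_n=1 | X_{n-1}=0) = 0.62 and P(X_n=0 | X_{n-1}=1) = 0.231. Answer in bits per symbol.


Stationary distribution: pi_0 = p10/(p01+p10) = 0.2714, pi_1 = 0.7286. Entropy rate H' = pi_0*H(p01) + pi_1*H(p10) = 0.2714*0.958 + 0.7286*0.7798 = 0.8281

0.8281 bits/symbol


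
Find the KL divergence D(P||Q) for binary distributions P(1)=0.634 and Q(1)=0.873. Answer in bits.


KL = p*log2(p/q) + (1-p)*log2((1-p)/(1-q)) = 0.634*log2(0.634/0.873) + 0.366*log2(0.366/0.127) = 0.2663

0.2663 bits


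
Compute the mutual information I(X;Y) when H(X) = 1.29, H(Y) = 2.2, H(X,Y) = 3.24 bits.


I(X;Y) = H(X) + H(Y) - H(X,Y) = 1.29 + 2.2 - 3.24 = 0.25

0.25 bits
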